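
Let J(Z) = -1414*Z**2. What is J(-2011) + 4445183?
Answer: -5713941911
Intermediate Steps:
J(-2011) + 4445183 = -1414*(-2011)**2 + 4445183 = -1414*4044121 + 4445183 = -5718387094 + 4445183 = -5713941911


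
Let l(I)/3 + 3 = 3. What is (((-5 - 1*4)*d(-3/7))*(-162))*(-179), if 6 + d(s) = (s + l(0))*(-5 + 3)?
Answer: 9395352/7 ≈ 1.3422e+6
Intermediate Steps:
l(I) = 0 (l(I) = -9 + 3*3 = -9 + 9 = 0)
d(s) = -6 - 2*s (d(s) = -6 + (s + 0)*(-5 + 3) = -6 + s*(-2) = -6 - 2*s)
(((-5 - 1*4)*d(-3/7))*(-162))*(-179) = (((-5 - 1*4)*(-6 - (-6)/7))*(-162))*(-179) = (((-5 - 4)*(-6 - (-6)/7))*(-162))*(-179) = (-9*(-6 - 2*(-3/7))*(-162))*(-179) = (-9*(-6 + 6/7)*(-162))*(-179) = (-9*(-36/7)*(-162))*(-179) = ((324/7)*(-162))*(-179) = -52488/7*(-179) = 9395352/7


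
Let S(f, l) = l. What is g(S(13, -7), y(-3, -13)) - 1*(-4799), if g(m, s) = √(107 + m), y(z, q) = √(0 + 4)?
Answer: 4809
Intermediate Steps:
y(z, q) = 2 (y(z, q) = √4 = 2)
g(S(13, -7), y(-3, -13)) - 1*(-4799) = √(107 - 7) - 1*(-4799) = √100 + 4799 = 10 + 4799 = 4809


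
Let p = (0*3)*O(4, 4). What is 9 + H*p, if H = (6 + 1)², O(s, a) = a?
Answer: 9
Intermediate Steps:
p = 0 (p = (0*3)*4 = 0*4 = 0)
H = 49 (H = 7² = 49)
9 + H*p = 9 + 49*0 = 9 + 0 = 9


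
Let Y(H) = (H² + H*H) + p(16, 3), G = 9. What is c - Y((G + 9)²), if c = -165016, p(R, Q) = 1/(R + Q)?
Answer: -7124393/19 ≈ -3.7497e+5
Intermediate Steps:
p(R, Q) = 1/(Q + R)
Y(H) = 1/19 + 2*H² (Y(H) = (H² + H*H) + 1/(3 + 16) = (H² + H²) + 1/19 = 2*H² + 1/19 = 1/19 + 2*H²)
c - Y((G + 9)²) = -165016 - (1/19 + 2*((9 + 9)²)²) = -165016 - (1/19 + 2*(18²)²) = -165016 - (1/19 + 2*324²) = -165016 - (1/19 + 2*104976) = -165016 - (1/19 + 209952) = -165016 - 1*3989089/19 = -165016 - 3989089/19 = -7124393/19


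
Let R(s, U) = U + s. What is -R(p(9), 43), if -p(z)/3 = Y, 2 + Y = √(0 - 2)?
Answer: -49 + 3*I*√2 ≈ -49.0 + 4.2426*I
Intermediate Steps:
Y = -2 + I*√2 (Y = -2 + √(0 - 2) = -2 + √(-2) = -2 + I*√2 ≈ -2.0 + 1.4142*I)
p(z) = 6 - 3*I*√2 (p(z) = -3*(-2 + I*√2) = 6 - 3*I*√2)
-R(p(9), 43) = -(43 + (6 - 3*I*√2)) = -(49 - 3*I*√2) = -49 + 3*I*√2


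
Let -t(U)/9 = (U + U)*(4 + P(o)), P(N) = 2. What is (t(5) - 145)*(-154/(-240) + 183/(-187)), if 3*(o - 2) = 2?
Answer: 1035857/4488 ≈ 230.81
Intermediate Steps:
o = 8/3 (o = 2 + (⅓)*2 = 2 + ⅔ = 8/3 ≈ 2.6667)
t(U) = -108*U (t(U) = -9*(U + U)*(4 + 2) = -9*2*U*6 = -108*U)
(t(5) - 145)*(-154/(-240) + 183/(-187)) = (-108*5 - 145)*(-154/(-240) + 183/(-187)) = (-540 - 145)*(-154*(-1/240) + 183*(-1/187)) = -685*(77/120 - 183/187) = -685*(-7561/22440) = 1035857/4488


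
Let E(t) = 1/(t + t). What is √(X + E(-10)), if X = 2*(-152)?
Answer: I*√30405/10 ≈ 17.437*I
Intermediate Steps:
X = -304
E(t) = 1/(2*t)
√(X + E(-10)) = √(-304 + (½)/(-10)) = √(-304 + (½)*(-⅒)) = √(-304 - 1/20) = √(-6081/20) = I*√30405/10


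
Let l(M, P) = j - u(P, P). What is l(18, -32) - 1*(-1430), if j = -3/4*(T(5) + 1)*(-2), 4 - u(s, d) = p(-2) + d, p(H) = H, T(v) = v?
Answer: 1401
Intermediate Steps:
u(s, d) = 6 - d (u(s, d) = 4 - (-2 + d) = 4 + (2 - d) = 6 - d)
j = 9 (j = -3/4*(5 + 1)*(-2) = -3*(¼)*6*(-2) = -3*6/4*(-2) = -1*9/2*(-2) = -9/2*(-2) = 9)
l(M, P) = 3 + P (l(M, P) = 9 - (6 - P) = 9 + (-6 + P) = 3 + P)
l(18, -32) - 1*(-1430) = (3 - 32) - 1*(-1430) = -29 + 1430 = 1401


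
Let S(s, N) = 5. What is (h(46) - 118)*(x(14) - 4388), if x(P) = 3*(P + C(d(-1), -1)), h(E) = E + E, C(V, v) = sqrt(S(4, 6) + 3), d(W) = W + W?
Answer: 112996 - 156*sqrt(2) ≈ 1.1278e+5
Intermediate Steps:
d(W) = 2*W
C(V, v) = 2*sqrt(2) (C(V, v) = sqrt(5 + 3) = sqrt(8) = 2*sqrt(2))
h(E) = 2*E
x(P) = 3*P + 6*sqrt(2) (x(P) = 3*(P + 2*sqrt(2)) = 3*P + 6*sqrt(2))
(h(46) - 118)*(x(14) - 4388) = (2*46 - 118)*((3*14 + 6*sqrt(2)) - 4388) = (92 - 118)*((42 + 6*sqrt(2)) - 4388) = -26*(-4346 + 6*sqrt(2)) = 112996 - 156*sqrt(2)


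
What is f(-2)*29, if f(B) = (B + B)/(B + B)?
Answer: 29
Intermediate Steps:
f(B) = 1 (f(B) = (2*B)/((2*B)) = (1/(2*B))*(2*B) = 1)
f(-2)*29 = 1*29 = 29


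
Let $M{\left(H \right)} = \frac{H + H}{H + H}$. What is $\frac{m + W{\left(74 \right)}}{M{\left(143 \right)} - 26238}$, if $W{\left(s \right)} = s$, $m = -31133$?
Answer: $\frac{31059}{26237} \approx 1.1838$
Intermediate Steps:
$M{\left(H \right)} = 1$ ($M{\left(H \right)} = \frac{2 H}{2 H} = 2 H \frac{1}{2 H} = 1$)
$\frac{m + W{\left(74 \right)}}{M{\left(143 \right)} - 26238} = \frac{-31133 + 74}{1 - 26238} = - \frac{31059}{-26237} = \left(-31059\right) \left(- \frac{1}{26237}\right) = \frac{31059}{26237}$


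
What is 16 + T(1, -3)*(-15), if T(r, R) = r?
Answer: 1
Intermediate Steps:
16 + T(1, -3)*(-15) = 16 + 1*(-15) = 16 - 15 = 1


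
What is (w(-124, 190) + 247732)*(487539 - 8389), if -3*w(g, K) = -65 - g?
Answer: 356074093550/3 ≈ 1.1869e+11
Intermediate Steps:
w(g, K) = 65/3 + g/3 (w(g, K) = -(-65 - g)/3 = 65/3 + g/3)
(w(-124, 190) + 247732)*(487539 - 8389) = ((65/3 + (⅓)*(-124)) + 247732)*(487539 - 8389) = ((65/3 - 124/3) + 247732)*479150 = (-59/3 + 247732)*479150 = (743137/3)*479150 = 356074093550/3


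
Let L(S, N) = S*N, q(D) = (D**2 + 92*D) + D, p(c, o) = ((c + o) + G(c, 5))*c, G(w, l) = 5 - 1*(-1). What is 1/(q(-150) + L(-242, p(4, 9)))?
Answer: -1/9842 ≈ -0.00010161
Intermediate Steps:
G(w, l) = 6 (G(w, l) = 5 + 1 = 6)
p(c, o) = c*(6 + c + o) (p(c, o) = ((c + o) + 6)*c = (6 + c + o)*c = c*(6 + c + o))
q(D) = D**2 + 93*D
L(S, N) = N*S
1/(q(-150) + L(-242, p(4, 9))) = 1/(-150*(93 - 150) + (4*(6 + 4 + 9))*(-242)) = 1/(-150*(-57) + (4*19)*(-242)) = 1/(8550 + 76*(-242)) = 1/(8550 - 18392) = 1/(-9842) = -1/9842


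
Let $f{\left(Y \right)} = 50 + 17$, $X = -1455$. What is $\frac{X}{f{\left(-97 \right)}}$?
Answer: $- \frac{1455}{67} \approx -21.716$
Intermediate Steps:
$f{\left(Y \right)} = 67$
$\frac{X}{f{\left(-97 \right)}} = - \frac{1455}{67}$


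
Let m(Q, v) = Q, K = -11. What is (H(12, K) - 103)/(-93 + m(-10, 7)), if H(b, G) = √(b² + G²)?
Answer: 1 - √265/103 ≈ 0.84195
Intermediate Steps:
H(b, G) = √(G² + b²)
(H(12, K) - 103)/(-93 + m(-10, 7)) = (√((-11)² + 12²) - 103)/(-93 - 10) = (√(121 + 144) - 103)/(-103) = (√265 - 103)*(-1/103) = (-103 + √265)*(-1/103) = 1 - √265/103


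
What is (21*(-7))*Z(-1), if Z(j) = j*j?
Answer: -147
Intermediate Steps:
Z(j) = j²
(21*(-7))*Z(-1) = (21*(-7))*(-1)² = -147*1 = -147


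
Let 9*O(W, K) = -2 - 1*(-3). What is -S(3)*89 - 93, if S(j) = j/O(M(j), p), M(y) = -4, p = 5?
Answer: -2496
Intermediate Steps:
O(W, K) = 1/9 (O(W, K) = (-2 - 1*(-3))/9 = (-2 + 3)/9 = (1/9)*1 = 1/9)
S(j) = 9*j (S(j) = j/(1/9) = j*9 = 9*j)
-S(3)*89 - 93 = -9*3*89 - 93 = -1*27*89 - 93 = -27*89 - 93 = -2403 - 93 = -2496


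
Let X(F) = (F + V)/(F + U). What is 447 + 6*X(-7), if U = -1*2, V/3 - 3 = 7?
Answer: 1295/3 ≈ 431.67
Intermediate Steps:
V = 30 (V = 9 + 3*7 = 9 + 21 = 30)
U = -2
X(F) = (30 + F)/(-2 + F) (X(F) = (F + 30)/(F - 2) = (30 + F)/(-2 + F))
447 + 6*X(-7) = 447 + 6*((30 - 7)/(-2 - 7)) = 447 + 6*(23/(-9)) = 447 + 6*(-1/9*23) = 447 + 6*(-23/9) = 447 - 46/3 = 1295/3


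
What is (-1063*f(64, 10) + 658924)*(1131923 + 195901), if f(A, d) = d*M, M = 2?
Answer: 846705563136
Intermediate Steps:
f(A, d) = 2*d (f(A, d) = d*2 = 2*d)
(-1063*f(64, 10) + 658924)*(1131923 + 195901) = (-2126*10 + 658924)*(1131923 + 195901) = (-1063*20 + 658924)*1327824 = (-21260 + 658924)*1327824 = 637664*1327824 = 846705563136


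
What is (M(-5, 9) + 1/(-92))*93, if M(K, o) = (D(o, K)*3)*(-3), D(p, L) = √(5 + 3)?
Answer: -93/92 - 1674*√2 ≈ -2368.4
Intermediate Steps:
D(p, L) = 2*√2 (D(p, L) = √8 = 2*√2)
M(K, o) = -18*√2 (M(K, o) = ((2*√2)*3)*(-3) = (6*√2)*(-3) = -18*√2)
(M(-5, 9) + 1/(-92))*93 = (-18*√2 + 1/(-92))*93 = (-18*√2 - 1/92)*93 = (-1/92 - 18*√2)*93 = -93/92 - 1674*√2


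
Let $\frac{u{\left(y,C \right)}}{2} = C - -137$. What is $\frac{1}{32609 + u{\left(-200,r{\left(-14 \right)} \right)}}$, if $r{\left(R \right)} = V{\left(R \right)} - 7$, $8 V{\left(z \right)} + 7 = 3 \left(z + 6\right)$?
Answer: $\frac{4}{131445} \approx 3.0431 \cdot 10^{-5}$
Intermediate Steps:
$V{\left(z \right)} = \frac{11}{8} + \frac{3 z}{8}$ ($V{\left(z \right)} = - \frac{7}{8} + \frac{3 \left(z + 6\right)}{8} = - \frac{7}{8} + \frac{3 \left(6 + z\right)}{8} = - \frac{7}{8} + \frac{18 + 3 z}{8} = - \frac{7}{8} + \left(\frac{9}{4} + \frac{3 z}{8}\right) = \frac{11}{8} + \frac{3 z}{8}$)
$r{\left(R \right)} = - \frac{45}{8} + \frac{3 R}{8}$ ($r{\left(R \right)} = \left(\frac{11}{8} + \frac{3 R}{8}\right) - 7 = - \frac{45}{8} + \frac{3 R}{8}$)
$u{\left(y,C \right)} = 274 + 2 C$ ($u{\left(y,C \right)} = 2 \left(C - -137\right) = 2 \left(C + 137\right) = 2 \left(137 + C\right) = 274 + 2 C$)
$\frac{1}{32609 + u{\left(-200,r{\left(-14 \right)} \right)}} = \frac{1}{32609 + \left(274 + 2 \left(- \frac{45}{8} + \frac{3}{8} \left(-14\right)\right)\right)} = \frac{1}{32609 + \left(274 + 2 \left(- \frac{45}{8} - \frac{21}{4}\right)\right)} = \frac{1}{32609 + \left(274 + 2 \left(- \frac{87}{8}\right)\right)} = \frac{1}{32609 + \left(274 - \frac{87}{4}\right)} = \frac{1}{32609 + \frac{1009}{4}} = \frac{1}{\frac{131445}{4}} = \frac{4}{131445}$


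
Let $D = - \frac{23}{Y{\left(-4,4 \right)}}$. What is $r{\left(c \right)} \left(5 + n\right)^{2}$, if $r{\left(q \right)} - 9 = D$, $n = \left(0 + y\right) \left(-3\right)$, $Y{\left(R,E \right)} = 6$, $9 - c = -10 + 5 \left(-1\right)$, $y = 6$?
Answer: $\frac{5239}{6} \approx 873.17$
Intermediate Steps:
$c = 24$ ($c = 9 - \left(-10 + 5 \left(-1\right)\right) = 9 - \left(-10 - 5\right) = 9 - -15 = 9 + 15 = 24$)
$n = -18$ ($n = \left(0 + 6\right) \left(-3\right) = 6 \left(-3\right) = -18$)
$D = - \frac{23}{6} \approx -3.8333$
$r{\left(q \right)} = \frac{31}{6}$ ($r{\left(q \right)} = 9 - \frac{23}{6} = \frac{31}{6}$)
$r{\left(c \right)} \left(5 + n\right)^{2} = \frac{31 \left(5 - 18\right)^{2}}{6} = \frac{31 \left(-13\right)^{2}}{6} = \frac{31}{6} \cdot 169 = \frac{5239}{6}$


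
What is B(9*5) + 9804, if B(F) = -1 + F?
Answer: 9848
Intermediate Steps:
B(9*5) + 9804 = (-1 + 9*5) + 9804 = (-1 + 45) + 9804 = 44 + 9804 = 9848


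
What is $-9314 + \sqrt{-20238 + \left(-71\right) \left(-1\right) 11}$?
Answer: $-9314 + i \sqrt{19457} \approx -9314.0 + 139.49 i$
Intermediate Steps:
$-9314 + \sqrt{-20238 + \left(-71\right) \left(-1\right) 11} = -9314 + \sqrt{-20238 + 71 \cdot 11} = -9314 + \sqrt{-20238 + 781} = -9314 + \sqrt{-19457} = -9314 + i \sqrt{19457}$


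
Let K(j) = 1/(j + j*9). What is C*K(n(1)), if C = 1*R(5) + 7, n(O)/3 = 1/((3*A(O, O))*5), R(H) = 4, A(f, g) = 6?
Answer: 33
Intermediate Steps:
n(O) = 1/30 (n(O) = 3/(((3*6)*5)) = 3/((18*5)) = 3/90 = 3*(1/90) = 1/30)
C = 11 (C = 1*4 + 7 = 4 + 7 = 11)
K(j) = 1/(10*j) (K(j) = 1/(j + 9*j) = 1/(10*j))
C*K(n(1)) = 11*(1/(10*(1/30))) = 11*((⅒)*30) = 11*3 = 33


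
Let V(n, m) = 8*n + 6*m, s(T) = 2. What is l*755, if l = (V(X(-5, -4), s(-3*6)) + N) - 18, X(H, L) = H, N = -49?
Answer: -71725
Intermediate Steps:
V(n, m) = 6*m + 8*n
l = -95 (l = ((6*2 + 8*(-5)) - 49) - 18 = ((12 - 40) - 49) - 18 = (-28 - 49) - 18 = -77 - 18 = -95)
l*755 = -95*755 = -71725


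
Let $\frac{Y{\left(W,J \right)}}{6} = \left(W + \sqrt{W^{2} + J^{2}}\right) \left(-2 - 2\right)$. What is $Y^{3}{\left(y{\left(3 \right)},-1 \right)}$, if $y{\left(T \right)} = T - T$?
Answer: $-13824$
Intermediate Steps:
$y{\left(T \right)} = 0$
$Y{\left(W,J \right)} = - 24 W - 24 \sqrt{J^{2} + W^{2}}$ ($Y{\left(W,J \right)} = 6 \left(W + \sqrt{W^{2} + J^{2}}\right) \left(-2 - 2\right) = 6 \left(W + \sqrt{J^{2} + W^{2}}\right) \left(-4\right) = 6 \left(- 4 W - 4 \sqrt{J^{2} + W^{2}}\right) = - 24 W - 24 \sqrt{J^{2} + W^{2}}$)
$Y^{3}{\left(y{\left(3 \right)},-1 \right)} = \left(\left(-24\right) 0 - 24 \sqrt{\left(-1\right)^{2} + 0^{2}}\right)^{3} = \left(0 - 24 \sqrt{1 + 0}\right)^{3} = \left(0 - 24 \sqrt{1}\right)^{3} = \left(0 - 24\right)^{3} = \left(-24\right)^{3} = -13824$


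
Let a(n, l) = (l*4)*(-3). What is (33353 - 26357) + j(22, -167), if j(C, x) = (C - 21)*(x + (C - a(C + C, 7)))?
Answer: 6935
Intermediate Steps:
a(n, l) = -12*l (a(n, l) = (4*l)*(-3) = -12*l)
j(C, x) = (-21 + C)*(84 + C + x) (j(C, x) = (C - 21)*(x + (C - (-12)*7)) = (-21 + C)*(x + (C - 1*(-84))) = (-21 + C)*(x + (C + 84)) = (-21 + C)*(x + (84 + C)) = (-21 + C)*(84 + C + x))
(33353 - 26357) + j(22, -167) = (33353 - 26357) + (-1764 + 22**2 - 21*(-167) + 63*22 + 22*(-167)) = 6996 + (-1764 + 484 + 3507 + 1386 - 3674) = 6996 - 61 = 6935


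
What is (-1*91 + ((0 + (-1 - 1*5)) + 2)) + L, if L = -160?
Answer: -255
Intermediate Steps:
(-1*91 + ((0 + (-1 - 1*5)) + 2)) + L = (-1*91 + ((0 + (-1 - 1*5)) + 2)) - 160 = (-91 + ((0 + (-1 - 5)) + 2)) - 160 = (-91 + ((0 - 6) + 2)) - 160 = (-91 + (-6 + 2)) - 160 = (-91 - 4) - 160 = -95 - 160 = -255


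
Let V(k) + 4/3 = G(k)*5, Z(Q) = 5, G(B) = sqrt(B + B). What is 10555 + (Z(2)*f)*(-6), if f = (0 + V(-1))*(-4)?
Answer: 10395 + 600*I*sqrt(2) ≈ 10395.0 + 848.53*I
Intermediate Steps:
G(B) = sqrt(2)*sqrt(B) (G(B) = sqrt(2*B) = sqrt(2)*sqrt(B))
V(k) = -4/3 + 5*sqrt(2)*sqrt(k) (V(k) = -4/3 + (sqrt(2)*sqrt(k))*5 = -4/3 + 5*sqrt(2)*sqrt(k))
f = 16/3 - 20*I*sqrt(2) (f = (0 + (-4/3 + 5*sqrt(2)*sqrt(-1)))*(-4) = (0 + (-4/3 + 5*sqrt(2)*I))*(-4) = (0 + (-4/3 + 5*I*sqrt(2)))*(-4) = (-4/3 + 5*I*sqrt(2))*(-4) = 16/3 - 20*I*sqrt(2) ≈ 5.3333 - 28.284*I)
10555 + (Z(2)*f)*(-6) = 10555 + (5*(16/3 - 20*I*sqrt(2)))*(-6) = 10555 + (80/3 - 100*I*sqrt(2))*(-6) = 10555 + (-160 + 600*I*sqrt(2)) = 10395 + 600*I*sqrt(2)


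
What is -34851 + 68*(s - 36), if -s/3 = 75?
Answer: -52599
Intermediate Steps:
s = -225 (s = -3*75 = -225)
-34851 + 68*(s - 36) = -34851 + 68*(-225 - 36) = -34851 + 68*(-261) = -34851 - 17748 = -52599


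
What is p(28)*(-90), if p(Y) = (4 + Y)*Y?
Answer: -80640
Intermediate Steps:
p(Y) = Y*(4 + Y)
p(28)*(-90) = (28*(4 + 28))*(-90) = (28*32)*(-90) = 896*(-90) = -80640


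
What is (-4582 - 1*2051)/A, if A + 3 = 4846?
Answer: -6633/4843 ≈ -1.3696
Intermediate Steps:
A = 4843 (A = -3 + 4846 = 4843)
(-4582 - 1*2051)/A = (-4582 - 1*2051)/4843 = (-4582 - 2051)*(1/4843) = -6633*1/4843 = -6633/4843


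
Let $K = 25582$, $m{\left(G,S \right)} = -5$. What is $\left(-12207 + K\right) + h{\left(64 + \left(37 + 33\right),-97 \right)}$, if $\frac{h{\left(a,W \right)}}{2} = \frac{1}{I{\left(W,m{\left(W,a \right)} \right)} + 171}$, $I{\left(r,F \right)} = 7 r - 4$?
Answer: $\frac{3423999}{256} \approx 13375.0$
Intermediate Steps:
$I{\left(r,F \right)} = -4 + 7 r$
$h{\left(a,W \right)} = \frac{2}{167 + 7 W}$ ($h{\left(a,W \right)} = \frac{2}{\left(-4 + 7 W\right) + 171} = \frac{2}{167 + 7 W}$)
$\left(-12207 + K\right) + h{\left(64 + \left(37 + 33\right),-97 \right)} = \left(-12207 + 25582\right) + \frac{2}{167 + 7 \left(-97\right)} = 13375 + \frac{2}{167 - 679} = 13375 + \frac{2}{-512} = 13375 + 2 \left(- \frac{1}{512}\right) = 13375 - \frac{1}{256} = \frac{3423999}{256}$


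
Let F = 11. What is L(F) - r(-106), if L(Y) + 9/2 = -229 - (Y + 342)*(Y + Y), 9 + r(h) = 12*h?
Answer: -13437/2 ≈ -6718.5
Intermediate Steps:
r(h) = -9 + 12*h
L(Y) = -467/2 - 2*Y*(342 + Y) (L(Y) = -9/2 + (-229 - (Y + 342)*(Y + Y)) = -9/2 + (-229 - (342 + Y)*2*Y) = -9/2 + (-229 - 2*Y*(342 + Y)) = -467/2 - 2*Y*(342 + Y))
L(F) - r(-106) = (-467/2 - 684*11 - 2*11²) - (-9 + 12*(-106)) = (-467/2 - 7524 - 2*121) - (-9 - 1272) = (-467/2 - 7524 - 242) - 1*(-1281) = -15999/2 + 1281 = -13437/2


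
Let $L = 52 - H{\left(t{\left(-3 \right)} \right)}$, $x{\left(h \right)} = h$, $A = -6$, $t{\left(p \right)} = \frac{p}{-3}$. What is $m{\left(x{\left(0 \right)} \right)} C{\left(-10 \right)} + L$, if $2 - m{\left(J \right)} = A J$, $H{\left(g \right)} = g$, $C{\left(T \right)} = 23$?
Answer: $97$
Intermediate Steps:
$t{\left(p \right)} = - \frac{p}{3}$ ($t{\left(p \right)} = p \left(- \frac{1}{3}\right) = - \frac{p}{3}$)
$m{\left(J \right)} = 2 + 6 J$ ($m{\left(J \right)} = 2 - - 6 J = 2 + 6 J$)
$L = 51$ ($L = 52 - \left(- \frac{1}{3}\right) \left(-3\right) = 52 - 1 = 51$)
$m{\left(x{\left(0 \right)} \right)} C{\left(-10 \right)} + L = \left(2 + 6 \cdot 0\right) 23 + 51 = \left(2 + 0\right) 23 + 51 = 2 \cdot 23 + 51 = 46 + 51 = 97$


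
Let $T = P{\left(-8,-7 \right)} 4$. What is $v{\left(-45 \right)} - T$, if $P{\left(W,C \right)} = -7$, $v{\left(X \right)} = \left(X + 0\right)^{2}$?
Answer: $2053$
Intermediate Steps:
$v{\left(X \right)} = X^{2}$
$T = -28$ ($T = \left(-7\right) 4 = -28$)
$v{\left(-45 \right)} - T = \left(-45\right)^{2} - -28 = 2025 + 28 = 2053$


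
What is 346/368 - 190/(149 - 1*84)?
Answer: -4743/2392 ≈ -1.9829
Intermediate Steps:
346/368 - 190/(149 - 1*84) = 346*(1/368) - 190/(149 - 84) = 173/184 - 190/65 = 173/184 - 190*1/65 = 173/184 - 38/13 = -4743/2392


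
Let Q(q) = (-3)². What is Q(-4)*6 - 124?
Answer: -70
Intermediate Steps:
Q(q) = 9
Q(-4)*6 - 124 = 9*6 - 124 = 54 - 124 = -70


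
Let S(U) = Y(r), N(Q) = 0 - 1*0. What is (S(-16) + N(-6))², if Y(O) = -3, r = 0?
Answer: 9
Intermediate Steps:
N(Q) = 0 (N(Q) = 0 + 0 = 0)
S(U) = -3
(S(-16) + N(-6))² = (-3 + 0)² = (-3)² = 9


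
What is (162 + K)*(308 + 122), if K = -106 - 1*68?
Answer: -5160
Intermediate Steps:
K = -174 (K = -106 - 68 = -174)
(162 + K)*(308 + 122) = (162 - 174)*(308 + 122) = -12*430 = -5160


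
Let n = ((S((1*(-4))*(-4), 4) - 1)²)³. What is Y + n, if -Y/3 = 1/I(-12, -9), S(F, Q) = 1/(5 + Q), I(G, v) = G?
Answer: 1580017/2125764 ≈ 0.74327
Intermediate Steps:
Y = ¼ (Y = -3/(-12) = -3*(-1/12) = ¼ ≈ 0.25000)
n = 262144/531441 (n = ((1/(5 + 4) - 1)²)³ = ((1/9 - 1)²)³ = ((⅑ - 1)²)³ = ((-8/9)²)³ = (64/81)³ = 262144/531441 ≈ 0.49327)
Y + n = ¼ + 262144/531441 = 1580017/2125764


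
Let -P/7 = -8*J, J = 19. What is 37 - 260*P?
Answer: -276603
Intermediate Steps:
P = 1064 (P = -(-56)*19 = -7*(-152) = 1064)
37 - 260*P = 37 - 260*1064 = 37 - 276640 = -276603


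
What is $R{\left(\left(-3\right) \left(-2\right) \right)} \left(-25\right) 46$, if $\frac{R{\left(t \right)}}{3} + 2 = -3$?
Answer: $17250$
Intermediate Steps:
$R{\left(t \right)} = -15$ ($R{\left(t \right)} = -6 + 3 \left(-3\right) = -6 - 9 = -15$)
$R{\left(\left(-3\right) \left(-2\right) \right)} \left(-25\right) 46 = \left(-15\right) \left(-25\right) 46 = 375 \cdot 46 = 17250$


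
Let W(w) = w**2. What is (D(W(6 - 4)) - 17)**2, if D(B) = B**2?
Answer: 1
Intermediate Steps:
(D(W(6 - 4)) - 17)**2 = (((6 - 4)**2)**2 - 17)**2 = ((2**2)**2 - 17)**2 = (4**2 - 17)**2 = (16 - 17)**2 = (-1)**2 = 1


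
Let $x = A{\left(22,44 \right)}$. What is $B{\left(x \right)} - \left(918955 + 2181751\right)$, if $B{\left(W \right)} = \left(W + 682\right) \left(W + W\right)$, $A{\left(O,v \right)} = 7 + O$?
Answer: $-3059468$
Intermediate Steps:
$x = 29$ ($x = 7 + 22 = 29$)
$B{\left(W \right)} = 2 W \left(682 + W\right)$ ($B{\left(W \right)} = \left(682 + W\right) 2 W = 2 W \left(682 + W\right)$)
$B{\left(x \right)} - \left(918955 + 2181751\right) = 2 \cdot 29 \left(682 + 29\right) - \left(918955 + 2181751\right) = 2 \cdot 29 \cdot 711 - 3100706 = 41238 - 3100706 = -3059468$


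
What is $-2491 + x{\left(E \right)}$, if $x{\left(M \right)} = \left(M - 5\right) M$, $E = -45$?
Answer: $-241$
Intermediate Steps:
$x{\left(M \right)} = M \left(-5 + M\right)$ ($x{\left(M \right)} = \left(-5 + M\right) M = M \left(-5 + M\right)$)
$-2491 + x{\left(E \right)} = -2491 - 45 \left(-5 - 45\right) = -2491 - -2250 = -2491 + 2250 = -241$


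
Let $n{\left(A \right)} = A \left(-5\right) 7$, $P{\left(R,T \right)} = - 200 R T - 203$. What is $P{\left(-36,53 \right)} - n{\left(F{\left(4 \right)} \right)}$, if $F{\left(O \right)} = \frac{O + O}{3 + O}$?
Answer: $381437$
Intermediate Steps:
$P{\left(R,T \right)} = -203 - 200 R T$ ($P{\left(R,T \right)} = - 200 R T - 203 = -203 - 200 R T$)
$F{\left(O \right)} = \frac{2 O}{3 + O}$
$n{\left(A \right)} = - 35 A$ ($n{\left(A \right)} = - 5 A 7 = - 35 A$)
$P{\left(-36,53 \right)} - n{\left(F{\left(4 \right)} \right)} = \left(-203 - \left(-7200\right) 53\right) - - 35 \cdot 2 \cdot 4 \frac{1}{3 + 4} = \left(-203 + 381600\right) - - 35 \cdot 2 \cdot 4 \cdot \frac{1}{7} = 381397 - - 35 \cdot 2 \cdot 4 \cdot \frac{1}{7} = 381397 - \left(-35\right) \frac{8}{7} = 381397 - -40 = 381397 + 40 = 381437$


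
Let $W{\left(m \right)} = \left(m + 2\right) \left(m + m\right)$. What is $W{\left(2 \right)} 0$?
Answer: $0$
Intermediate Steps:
$W{\left(m \right)} = 2 m \left(2 + m\right)$ ($W{\left(m \right)} = \left(2 + m\right) 2 m = 2 m \left(2 + m\right)$)
$W{\left(2 \right)} 0 = 2 \cdot 2 \left(2 + 2\right) 0 = 2 \cdot 2 \cdot 4 \cdot 0 = 16 \cdot 0 = 0$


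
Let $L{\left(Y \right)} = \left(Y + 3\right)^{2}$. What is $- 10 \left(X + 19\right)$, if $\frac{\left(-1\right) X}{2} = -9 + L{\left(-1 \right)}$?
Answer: $-290$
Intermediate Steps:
$L{\left(Y \right)} = \left(3 + Y\right)^{2}$
$X = 10$ ($X = - 2 \left(-9 + \left(3 - 1\right)^{2}\right) = - 2 \left(-9 + 2^{2}\right) = - 2 \left(-9 + 4\right) = \left(-2\right) \left(-5\right) = 10$)
$- 10 \left(X + 19\right) = - 10 \left(10 + 19\right) = \left(-10\right) 29 = -290$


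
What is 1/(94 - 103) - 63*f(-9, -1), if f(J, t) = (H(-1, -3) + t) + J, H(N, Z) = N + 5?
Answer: 3401/9 ≈ 377.89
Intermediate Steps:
H(N, Z) = 5 + N
f(J, t) = 4 + J + t (f(J, t) = ((5 - 1) + t) + J = (4 + t) + J = 4 + J + t)
1/(94 - 103) - 63*f(-9, -1) = 1/(94 - 103) - 63*(4 - 9 - 1) = 1/(-9) - 63*(-6) = -1/9 + 378 = 3401/9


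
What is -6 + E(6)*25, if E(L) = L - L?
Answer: -6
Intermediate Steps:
E(L) = 0
-6 + E(6)*25 = -6 + 0*25 = -6 + 0 = -6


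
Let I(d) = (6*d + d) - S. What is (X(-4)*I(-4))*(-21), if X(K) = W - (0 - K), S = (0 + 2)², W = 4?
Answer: 0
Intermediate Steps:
S = 4 (S = 2² = 4)
I(d) = -4 + 7*d (I(d) = (6*d + d) - 1*4 = 7*d - 4 = -4 + 7*d)
X(K) = 4 + K (X(K) = 4 - (0 - K) = 4 - (-1)*K = 4 + K)
(X(-4)*I(-4))*(-21) = ((4 - 4)*(-4 + 7*(-4)))*(-21) = (0*(-4 - 28))*(-21) = (0*(-32))*(-21) = 0*(-21) = 0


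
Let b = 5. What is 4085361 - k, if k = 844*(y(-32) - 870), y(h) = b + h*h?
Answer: 3951165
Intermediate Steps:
y(h) = 5 + h² (y(h) = 5 + h*h = 5 + h²)
k = 134196 (k = 844*((5 + (-32)²) - 870) = 844*((5 + 1024) - 870) = 844*(1029 - 870) = 844*159 = 134196)
4085361 - k = 4085361 - 1*134196 = 4085361 - 134196 = 3951165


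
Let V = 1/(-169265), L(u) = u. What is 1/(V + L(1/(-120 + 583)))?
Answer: 78369695/168802 ≈ 464.27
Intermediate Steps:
V = -1/169265 ≈ -5.9079e-6
1/(V + L(1/(-120 + 583))) = 1/(-1/169265 + 1/(-120 + 583)) = 1/(-1/169265 + 1/463) = 1/(168802/78369695) = 78369695/168802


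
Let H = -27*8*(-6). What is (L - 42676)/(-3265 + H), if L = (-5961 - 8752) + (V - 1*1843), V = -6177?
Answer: 65409/1969 ≈ 33.219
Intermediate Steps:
H = 1296 (H = -216*(-6) = 1296)
L = -22733 (L = (-5961 - 8752) + (-6177 - 1*1843) = -14713 + (-6177 - 1843) = -14713 - 8020 = -22733)
(L - 42676)/(-3265 + H) = (-22733 - 42676)/(-3265 + 1296) = -65409/(-1969) = -65409*(-1/1969) = 65409/1969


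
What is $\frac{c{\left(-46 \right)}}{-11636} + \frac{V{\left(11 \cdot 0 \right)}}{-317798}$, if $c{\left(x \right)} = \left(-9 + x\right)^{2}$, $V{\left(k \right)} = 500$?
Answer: $- \frac{483578475}{1848948764} \approx -0.26154$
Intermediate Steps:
$\frac{c{\left(-46 \right)}}{-11636} + \frac{V{\left(11 \cdot 0 \right)}}{-317798} = \frac{\left(-9 - 46\right)^{2}}{-11636} + \frac{500}{-317798} = \left(-55\right)^{2} \left(- \frac{1}{11636}\right) + 500 \left(- \frac{1}{317798}\right) = 3025 \left(- \frac{1}{11636}\right) - \frac{250}{158899} = - \frac{3025}{11636} - \frac{250}{158899} = - \frac{483578475}{1848948764}$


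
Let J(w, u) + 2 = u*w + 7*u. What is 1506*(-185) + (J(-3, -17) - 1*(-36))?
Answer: -278644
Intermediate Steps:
J(w, u) = -2 + 7*u + u*w (J(w, u) = -2 + (u*w + 7*u) = -2 + (7*u + u*w) = -2 + 7*u + u*w)
1506*(-185) + (J(-3, -17) - 1*(-36)) = 1506*(-185) + ((-2 + 7*(-17) - 17*(-3)) - 1*(-36)) = -278610 + ((-2 - 119 + 51) + 36) = -278610 + (-70 + 36) = -278610 - 34 = -278644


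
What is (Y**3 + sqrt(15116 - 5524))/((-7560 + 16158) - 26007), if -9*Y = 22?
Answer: 10648/12691161 - 2*sqrt(2398)/17409 ≈ -0.0047867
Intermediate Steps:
Y = -22/9 (Y = -1/9*22 = -22/9 ≈ -2.4444)
(Y**3 + sqrt(15116 - 5524))/((-7560 + 16158) - 26007) = ((-22/9)**3 + sqrt(15116 - 5524))/((-7560 + 16158) - 26007) = (-10648/729 + sqrt(9592))/(8598 - 26007) = (-10648/729 + 2*sqrt(2398))/(-17409) = (-10648/729 + 2*sqrt(2398))*(-1/17409) = 10648/12691161 - 2*sqrt(2398)/17409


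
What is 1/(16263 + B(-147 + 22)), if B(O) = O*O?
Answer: 1/31888 ≈ 3.1360e-5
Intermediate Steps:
B(O) = O**2
1/(16263 + B(-147 + 22)) = 1/(16263 + (-147 + 22)**2) = 1/(16263 + (-125)**2) = 1/(16263 + 15625) = 1/31888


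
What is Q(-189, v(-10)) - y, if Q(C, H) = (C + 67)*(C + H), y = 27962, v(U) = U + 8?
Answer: -4660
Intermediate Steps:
v(U) = 8 + U
Q(C, H) = (67 + C)*(C + H)
Q(-189, v(-10)) - y = ((-189)² + 67*(-189) + 67*(8 - 10) - 189*(8 - 10)) - 1*27962 = (35721 - 12663 + 67*(-2) - 189*(-2)) - 27962 = (35721 - 12663 - 134 + 378) - 27962 = 23302 - 27962 = -4660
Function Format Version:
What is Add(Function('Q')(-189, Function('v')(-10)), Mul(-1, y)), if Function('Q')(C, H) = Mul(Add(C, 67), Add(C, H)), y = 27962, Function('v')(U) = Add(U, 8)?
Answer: -4660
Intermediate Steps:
Function('v')(U) = Add(8, U)
Function('Q')(C, H) = Mul(Add(67, C), Add(C, H))
Add(Function('Q')(-189, Function('v')(-10)), Mul(-1, y)) = Add(Add(Pow(-189, 2), Mul(67, -189), Mul(67, Add(8, -10)), Mul(-189, Add(8, -10))), Mul(-1, 27962)) = Add(Add(35721, -12663, Mul(67, -2), Mul(-189, -2)), -27962) = Add(Add(35721, -12663, -134, 378), -27962) = Add(23302, -27962) = -4660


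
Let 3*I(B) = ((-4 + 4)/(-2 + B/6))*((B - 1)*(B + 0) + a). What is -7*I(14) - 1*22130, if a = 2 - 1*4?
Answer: -22130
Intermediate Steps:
a = -2 (a = 2 - 4 = -2)
I(B) = 0 (I(B) = (((-4 + 4)/(-2 + B/6))*((B - 1)*(B + 0) - 2))/3 = ((0/(-2 + B*(1/6)))*((-1 + B)*B - 2))/3 = ((0/(-2 + B/6))*(B*(-1 + B) - 2))/3 = (0*(-2 + B*(-1 + B)))/3 = (1/3)*0 = 0)
-7*I(14) - 1*22130 = -7*0 - 1*22130 = 0 - 22130 = -22130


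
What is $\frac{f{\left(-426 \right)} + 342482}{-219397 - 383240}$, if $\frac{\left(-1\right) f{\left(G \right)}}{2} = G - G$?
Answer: $- \frac{48926}{86091} \approx -0.56831$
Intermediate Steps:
$f{\left(G \right)} = 0$ ($f{\left(G \right)} = - 2 \left(G - G\right) = \left(-2\right) 0 = 0$)
$\frac{f{\left(-426 \right)} + 342482}{-219397 - 383240} = \frac{0 + 342482}{-219397 - 383240} = \frac{342482}{-602637} = 342482 \left(- \frac{1}{602637}\right) = - \frac{48926}{86091}$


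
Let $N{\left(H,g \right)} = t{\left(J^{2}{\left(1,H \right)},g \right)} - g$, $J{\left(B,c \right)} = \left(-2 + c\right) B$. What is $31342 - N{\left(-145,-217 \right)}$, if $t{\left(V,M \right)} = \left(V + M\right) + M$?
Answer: $9950$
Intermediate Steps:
$J{\left(B,c \right)} = B \left(-2 + c\right)$
$t{\left(V,M \right)} = V + 2 M$ ($t{\left(V,M \right)} = \left(M + V\right) + M = V + 2 M$)
$N{\left(H,g \right)} = g + \left(-2 + H\right)^{2}$ ($N{\left(H,g \right)} = \left(\left(1 \left(-2 + H\right)\right)^{2} + 2 g\right) - g = \left(\left(-2 + H\right)^{2} + 2 g\right) - g = g + \left(-2 + H\right)^{2}$)
$31342 - N{\left(-145,-217 \right)} = 31342 - \left(-217 + \left(-2 - 145\right)^{2}\right) = 31342 - \left(-217 + \left(-147\right)^{2}\right) = 31342 - \left(-217 + 21609\right) = 31342 - 21392 = 9950$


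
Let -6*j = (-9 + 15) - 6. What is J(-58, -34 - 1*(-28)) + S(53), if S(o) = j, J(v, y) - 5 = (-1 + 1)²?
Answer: 5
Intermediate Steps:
J(v, y) = 5 (J(v, y) = 5 + (-1 + 1)² = 5 + 0² = 5 + 0 = 5)
j = 0 (j = -((-9 + 15) - 6)/6 = -(6 - 6)/6 = -⅙*0 = 0)
S(o) = 0
J(-58, -34 - 1*(-28)) + S(53) = 5 + 0 = 5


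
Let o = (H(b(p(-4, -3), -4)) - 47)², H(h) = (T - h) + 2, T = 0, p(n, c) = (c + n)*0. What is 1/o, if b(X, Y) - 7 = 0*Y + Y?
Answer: 1/2304 ≈ 0.00043403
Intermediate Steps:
p(n, c) = 0
b(X, Y) = 7 + Y (b(X, Y) = 7 + (0*Y + Y) = 7 + (0 + Y) = 7 + Y)
H(h) = 2 - h (H(h) = (0 - h) + 2 = -h + 2 = 2 - h)
o = 2304 (o = ((2 - (7 - 4)) - 47)² = ((2 - 1*3) - 47)² = ((2 - 3) - 47)² = (-1 - 47)² = (-48)² = 2304)
1/o = 1/2304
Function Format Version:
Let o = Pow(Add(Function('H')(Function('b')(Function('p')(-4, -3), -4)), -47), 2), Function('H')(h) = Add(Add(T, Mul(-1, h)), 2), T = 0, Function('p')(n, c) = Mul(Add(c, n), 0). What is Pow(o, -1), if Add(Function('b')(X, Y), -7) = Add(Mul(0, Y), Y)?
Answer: Rational(1, 2304) ≈ 0.00043403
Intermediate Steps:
Function('p')(n, c) = 0
Function('b')(X, Y) = Add(7, Y) (Function('b')(X, Y) = Add(7, Add(Mul(0, Y), Y)) = Add(7, Add(0, Y)) = Add(7, Y))
Function('H')(h) = Add(2, Mul(-1, h)) (Function('H')(h) = Add(Add(0, Mul(-1, h)), 2) = Add(Mul(-1, h), 2) = Add(2, Mul(-1, h)))
o = 2304 (o = Pow(Add(Add(2, Mul(-1, Add(7, -4))), -47), 2) = Pow(Add(Add(2, Mul(-1, 3)), -47), 2) = Pow(Add(Add(2, -3), -47), 2) = Pow(Add(-1, -47), 2) = Pow(-48, 2) = 2304)
Pow(o, -1) = Pow(2304, -1) = Rational(1, 2304)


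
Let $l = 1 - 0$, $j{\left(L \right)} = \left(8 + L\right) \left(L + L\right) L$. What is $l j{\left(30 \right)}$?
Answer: $68400$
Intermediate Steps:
$j{\left(L \right)} = 2 L^{2} \left(8 + L\right)$ ($j{\left(L \right)} = \left(8 + L\right) 2 L L = 2 L \left(8 + L\right) L = 2 L^{2} \left(8 + L\right)$)
$l = 1$ ($l = 1 + 0 = 1$)
$l j{\left(30 \right)} = 1 \cdot 2 \cdot 30^{2} \left(8 + 30\right) = 1 \cdot 2 \cdot 900 \cdot 38 = 1 \cdot 68400 = 68400$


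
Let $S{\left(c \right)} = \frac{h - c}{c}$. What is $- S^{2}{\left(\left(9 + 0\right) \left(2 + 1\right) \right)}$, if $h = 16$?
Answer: $- \frac{121}{729} \approx -0.16598$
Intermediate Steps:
$S{\left(c \right)} = \frac{16 - c}{c}$
$- S^{2}{\left(\left(9 + 0\right) \left(2 + 1\right) \right)} = - \left(\frac{16 - \left(9 + 0\right) \left(2 + 1\right)}{\left(9 + 0\right) \left(2 + 1\right)}\right)^{2} = - \left(\frac{16 - 9 \cdot 3}{9 \cdot 3}\right)^{2} = - \left(\frac{16 - 27}{27}\right)^{2} = - \left(\frac{1}{27} \left(-11\right)\right)^{2} = - \left(- \frac{11}{27}\right)^{2} = \left(-1\right) \frac{121}{729} = - \frac{121}{729}$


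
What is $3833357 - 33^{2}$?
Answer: $3832268$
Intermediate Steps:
$3833357 - 33^{2} = 3833357 - 1089 = 3832268$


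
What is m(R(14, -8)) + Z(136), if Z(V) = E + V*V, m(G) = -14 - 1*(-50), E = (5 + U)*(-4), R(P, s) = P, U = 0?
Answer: 18512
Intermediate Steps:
E = -20 (E = (5 + 0)*(-4) = 5*(-4) = -20)
m(G) = 36 (m(G) = -14 + 50 = 36)
Z(V) = -20 + V² (Z(V) = -20 + V*V = -20 + V²)
m(R(14, -8)) + Z(136) = 36 + (-20 + 136²) = 36 + (-20 + 18496) = 36 + 18476 = 18512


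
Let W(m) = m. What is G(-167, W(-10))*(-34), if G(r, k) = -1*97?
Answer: 3298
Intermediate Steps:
G(r, k) = -97
G(-167, W(-10))*(-34) = -97*(-34) = 3298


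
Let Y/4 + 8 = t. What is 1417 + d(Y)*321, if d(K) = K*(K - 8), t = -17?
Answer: 3468217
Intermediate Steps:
Y = -100 (Y = -32 + 4*(-17) = -32 - 68 = -100)
d(K) = K*(-8 + K)
1417 + d(Y)*321 = 1417 - 100*(-8 - 100)*321 = 1417 - 100*(-108)*321 = 1417 + 10800*321 = 1417 + 3466800 = 3468217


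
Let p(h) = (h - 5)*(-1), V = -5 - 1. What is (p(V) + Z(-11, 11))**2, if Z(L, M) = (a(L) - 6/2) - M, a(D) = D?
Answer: 196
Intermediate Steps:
V = -6
p(h) = 5 - h (p(h) = (-5 + h)*(-1) = 5 - h)
Z(L, M) = -3 + L - M (Z(L, M) = (L - 6/2) - M = (L - 1*3) - M = (L - 3) - M = (-3 + L) - M = -3 + L - M)
(p(V) + Z(-11, 11))**2 = ((5 - 1*(-6)) + (-3 - 11 - 1*11))**2 = ((5 + 6) + (-3 - 11 - 11))**2 = (11 - 25)**2 = (-14)**2 = 196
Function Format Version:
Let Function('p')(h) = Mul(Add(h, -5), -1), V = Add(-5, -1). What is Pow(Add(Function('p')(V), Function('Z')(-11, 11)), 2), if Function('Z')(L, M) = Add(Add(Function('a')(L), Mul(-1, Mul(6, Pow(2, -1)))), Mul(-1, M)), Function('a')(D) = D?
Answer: 196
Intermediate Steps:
V = -6
Function('p')(h) = Add(5, Mul(-1, h)) (Function('p')(h) = Mul(Add(-5, h), -1) = Add(5, Mul(-1, h)))
Function('Z')(L, M) = Add(-3, L, Mul(-1, M)) (Function('Z')(L, M) = Add(Add(L, Mul(-1, Mul(6, Pow(2, -1)))), Mul(-1, M)) = Add(Add(L, Mul(-1, Mul(6, Rational(1, 2)))), Mul(-1, M)) = Add(Add(L, Mul(-1, 3)), Mul(-1, M)) = Add(Add(L, -3), Mul(-1, M)) = Add(Add(-3, L), Mul(-1, M)) = Add(-3, L, Mul(-1, M)))
Pow(Add(Function('p')(V), Function('Z')(-11, 11)), 2) = Pow(Add(Add(5, Mul(-1, -6)), Add(-3, -11, Mul(-1, 11))), 2) = Pow(Add(Add(5, 6), Add(-3, -11, -11)), 2) = Pow(Add(11, -25), 2) = Pow(-14, 2) = 196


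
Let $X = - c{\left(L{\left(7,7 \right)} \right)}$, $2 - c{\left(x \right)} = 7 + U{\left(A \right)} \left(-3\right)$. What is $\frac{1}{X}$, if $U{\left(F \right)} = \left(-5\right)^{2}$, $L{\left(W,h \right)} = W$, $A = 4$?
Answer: $- \frac{1}{70} \approx -0.014286$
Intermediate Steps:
$U{\left(F \right)} = 25$
$c{\left(x \right)} = 70$ ($c{\left(x \right)} = 2 - \left(7 + 25 \left(-3\right)\right) = 2 - \left(7 - 75\right) = 2 - -68 = 2 + 68 = 70$)
$X = -70$ ($X = \left(-1\right) 70 = -70$)
$\frac{1}{X} = \frac{1}{-70} = - \frac{1}{70}$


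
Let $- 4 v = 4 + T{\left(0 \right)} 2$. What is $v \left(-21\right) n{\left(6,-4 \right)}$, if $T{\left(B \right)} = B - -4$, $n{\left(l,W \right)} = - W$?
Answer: $252$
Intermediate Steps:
$T{\left(B \right)} = 4 + B$ ($T{\left(B \right)} = B + 4 = 4 + B$)
$v = -3$ ($v = - \frac{4 + \left(4 + 0\right) 2}{4} = - \frac{4 + 4 \cdot 2}{4} = - \frac{4 + 8}{4} = \left(- \frac{1}{4}\right) 12 = -3$)
$v \left(-21\right) n{\left(6,-4 \right)} = \left(-3\right) \left(-21\right) \left(\left(-1\right) \left(-4\right)\right) = 63 \cdot 4 = 252$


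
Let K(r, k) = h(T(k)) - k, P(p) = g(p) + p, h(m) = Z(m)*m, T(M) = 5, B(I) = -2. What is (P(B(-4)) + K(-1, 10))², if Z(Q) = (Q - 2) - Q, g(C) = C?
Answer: 576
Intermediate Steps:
Z(Q) = -2 (Z(Q) = (-2 + Q) - Q = -2)
h(m) = -2*m
P(p) = 2*p (P(p) = p + p = 2*p)
K(r, k) = -10 - k (K(r, k) = -2*5 - k = -10 - k)
(P(B(-4)) + K(-1, 10))² = (2*(-2) + (-10 - 1*10))² = (-4 + (-10 - 10))² = (-4 - 20)² = (-24)² = 576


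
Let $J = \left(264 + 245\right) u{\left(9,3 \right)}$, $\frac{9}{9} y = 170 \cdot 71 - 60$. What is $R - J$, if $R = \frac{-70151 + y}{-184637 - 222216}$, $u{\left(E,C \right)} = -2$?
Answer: $\frac{414234495}{406853} \approx 1018.1$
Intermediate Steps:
$y = 12010$ ($y = 170 \cdot 71 - 60 = 12070 - 60 = 12010$)
$J = -1018$ ($J = \left(264 + 245\right) \left(-2\right) = 509 \left(-2\right) = -1018$)
$R = \frac{58141}{406853}$ ($R = \frac{-70151 + 12010}{-184637 - 222216} = - \frac{58141}{-406853} = \left(-58141\right) \left(- \frac{1}{406853}\right) = \frac{58141}{406853} \approx 0.1429$)
$R - J = \frac{58141}{406853} - -1018 = \frac{58141}{406853} + 1018 = \frac{414234495}{406853}$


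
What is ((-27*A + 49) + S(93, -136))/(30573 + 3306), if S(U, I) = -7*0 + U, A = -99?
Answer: 2815/33879 ≈ 0.083090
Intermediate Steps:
S(U, I) = U (S(U, I) = 0 + U = U)
((-27*A + 49) + S(93, -136))/(30573 + 3306) = ((-27*(-99) + 49) + 93)/(30573 + 3306) = ((2673 + 49) + 93)/33879 = (2722 + 93)*(1/33879) = 2815*(1/33879) = 2815/33879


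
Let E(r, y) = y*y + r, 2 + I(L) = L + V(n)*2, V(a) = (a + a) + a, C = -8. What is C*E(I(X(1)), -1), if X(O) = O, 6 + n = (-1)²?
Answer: 240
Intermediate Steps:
n = -5 (n = -6 + (-1)² = -6 + 1 = -5)
V(a) = 3*a (V(a) = 2*a + a = 3*a)
I(L) = -32 + L (I(L) = -2 + (L + (3*(-5))*2) = -2 + (L - 15*2) = -2 + (L - 30) = -2 + (-30 + L) = -32 + L)
E(r, y) = r + y² (E(r, y) = y² + r = r + y²)
C*E(I(X(1)), -1) = -8*((-32 + 1) + (-1)²) = -8*(-31 + 1) = -8*(-30) = 240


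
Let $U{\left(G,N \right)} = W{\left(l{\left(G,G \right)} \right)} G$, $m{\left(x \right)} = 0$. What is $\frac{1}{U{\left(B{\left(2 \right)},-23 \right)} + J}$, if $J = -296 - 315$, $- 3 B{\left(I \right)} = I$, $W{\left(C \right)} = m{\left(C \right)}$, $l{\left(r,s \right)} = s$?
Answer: $- \frac{1}{611} \approx -0.0016367$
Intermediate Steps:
$W{\left(C \right)} = 0$
$B{\left(I \right)} = - \frac{I}{3}$
$U{\left(G,N \right)} = 0$ ($U{\left(G,N \right)} = 0 G = 0$)
$J = -611$ ($J = -296 - 315 = -611$)
$\frac{1}{U{\left(B{\left(2 \right)},-23 \right)} + J} = \frac{1}{0 - 611} = \frac{1}{-611} = - \frac{1}{611}$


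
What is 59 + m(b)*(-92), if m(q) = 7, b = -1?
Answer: -585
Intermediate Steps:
59 + m(b)*(-92) = 59 + 7*(-92) = 59 - 644 = -585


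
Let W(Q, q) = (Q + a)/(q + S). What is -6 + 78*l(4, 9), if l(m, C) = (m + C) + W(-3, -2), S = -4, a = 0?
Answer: 1047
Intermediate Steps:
W(Q, q) = Q/(-4 + q) (W(Q, q) = (Q + 0)/(q - 4) = Q/(-4 + q))
l(m, C) = ½ + C + m (l(m, C) = (m + C) - 3/(-4 - 2) = (C + m) - 3/(-6) = (C + m) - 3*(-⅙) = (C + m) + ½ = ½ + C + m)
-6 + 78*l(4, 9) = -6 + 78*(½ + 9 + 4) = -6 + 78*(27/2) = -6 + 1053 = 1047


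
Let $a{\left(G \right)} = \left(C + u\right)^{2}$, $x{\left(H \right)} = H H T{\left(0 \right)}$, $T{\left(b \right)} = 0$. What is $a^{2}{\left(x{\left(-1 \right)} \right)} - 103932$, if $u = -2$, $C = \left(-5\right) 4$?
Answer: $130324$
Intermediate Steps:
$C = -20$
$x{\left(H \right)} = 0$ ($x{\left(H \right)} = H H 0 = H^{2} \cdot 0 = 0$)
$a{\left(G \right)} = 484$ ($a{\left(G \right)} = \left(-20 - 2\right)^{2} = \left(-22\right)^{2} = 484$)
$a^{2}{\left(x{\left(-1 \right)} \right)} - 103932 = 484^{2} - 103932 = 234256 - 103932 = 130324$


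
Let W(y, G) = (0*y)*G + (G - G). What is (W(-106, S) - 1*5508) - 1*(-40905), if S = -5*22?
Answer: 35397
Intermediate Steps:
S = -110
W(y, G) = 0 (W(y, G) = 0*G + 0 = 0 + 0 = 0)
(W(-106, S) - 1*5508) - 1*(-40905) = (0 - 1*5508) - 1*(-40905) = (0 - 5508) + 40905 = -5508 + 40905 = 35397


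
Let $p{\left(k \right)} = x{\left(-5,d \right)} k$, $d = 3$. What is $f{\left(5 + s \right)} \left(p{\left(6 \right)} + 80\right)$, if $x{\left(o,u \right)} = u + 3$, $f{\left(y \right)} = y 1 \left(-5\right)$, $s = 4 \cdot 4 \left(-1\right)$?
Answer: $6380$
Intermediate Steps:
$s = -16$ ($s = 16 \left(-1\right) = -16$)
$f{\left(y \right)} = - 5 y$ ($f{\left(y \right)} = y \left(-5\right) = - 5 y$)
$x{\left(o,u \right)} = 3 + u$
$p{\left(k \right)} = 6 k$ ($p{\left(k \right)} = \left(3 + 3\right) k = 6 k$)
$f{\left(5 + s \right)} \left(p{\left(6 \right)} + 80\right) = - 5 \left(5 - 16\right) \left(6 \cdot 6 + 80\right) = \left(-5\right) \left(-11\right) \left(36 + 80\right) = 55 \cdot 116 = 6380$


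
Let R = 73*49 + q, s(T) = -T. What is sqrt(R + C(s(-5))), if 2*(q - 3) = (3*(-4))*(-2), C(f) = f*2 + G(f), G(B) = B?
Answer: sqrt(3607) ≈ 60.058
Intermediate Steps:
C(f) = 3*f (C(f) = f*2 + f = 2*f + f = 3*f)
q = 15 (q = 3 + ((3*(-4))*(-2))/2 = 3 + (-12*(-2))/2 = 3 + (1/2)*24 = 3 + 12 = 15)
R = 3592 (R = 73*49 + 15 = 3577 + 15 = 3592)
sqrt(R + C(s(-5))) = sqrt(3592 + 3*(-1*(-5))) = sqrt(3592 + 3*5) = sqrt(3592 + 15) = sqrt(3607)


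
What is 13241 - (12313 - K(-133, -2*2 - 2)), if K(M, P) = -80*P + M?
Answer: 1275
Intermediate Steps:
K(M, P) = M - 80*P
13241 - (12313 - K(-133, -2*2 - 2)) = 13241 - (12313 - (-133 - 80*(-2*2 - 2))) = 13241 - (12313 - (-133 - 80*(-4 - 2))) = 13241 - (12313 - (-133 - 80*(-6))) = 13241 - (12313 - (-133 + 480)) = 13241 - (12313 - 1*347) = 13241 - (12313 - 347) = 13241 - 1*11966 = 13241 - 11966 = 1275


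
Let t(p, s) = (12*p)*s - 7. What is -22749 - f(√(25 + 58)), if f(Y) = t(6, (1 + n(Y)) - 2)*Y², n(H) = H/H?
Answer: -22168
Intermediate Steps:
n(H) = 1
t(p, s) = -7 + 12*p*s (t(p, s) = 12*p*s - 7 = -7 + 12*p*s)
f(Y) = -7*Y² (f(Y) = (-7 + 12*6*((1 + 1) - 2))*Y² = (-7 + 12*6*(2 - 2))*Y² = (-7 + 12*6*0)*Y² = (-7 + 0)*Y² = -7*Y²)
-22749 - f(√(25 + 58)) = -22749 - (-7)*(√(25 + 58))² = -22749 - (-7)*(√83)² = -22749 - (-7)*83 = -22749 - 1*(-581) = -22749 + 581 = -22168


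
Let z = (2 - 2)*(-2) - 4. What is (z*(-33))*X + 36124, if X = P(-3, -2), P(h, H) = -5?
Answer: 35464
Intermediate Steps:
X = -5
z = -4 (z = 0*(-2) - 4 = 0 - 4 = -4)
(z*(-33))*X + 36124 = -4*(-33)*(-5) + 36124 = 132*(-5) + 36124 = -660 + 36124 = 35464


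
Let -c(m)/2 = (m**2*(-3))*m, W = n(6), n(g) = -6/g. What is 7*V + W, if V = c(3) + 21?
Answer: 1280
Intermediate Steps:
W = -1 (W = -6/6 = -6*1/6 = -1)
c(m) = 6*m**3 (c(m) = -2*m**2*(-3)*m = -2*(-3*m**2)*m = -(-6)*m**3 = 6*m**3)
V = 183 (V = 6*3**3 + 21 = 6*27 + 21 = 162 + 21 = 183)
7*V + W = 7*183 - 1 = 1281 - 1 = 1280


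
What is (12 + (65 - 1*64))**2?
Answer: 169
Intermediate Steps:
(12 + (65 - 1*64))**2 = (12 + (65 - 64))**2 = (12 + 1)**2 = 13**2 = 169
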